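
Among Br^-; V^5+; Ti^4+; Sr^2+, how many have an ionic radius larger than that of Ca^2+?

V^5+: 18 e⁻, Z=23, Ti^4+: 18 e⁻, Z=22, Ca^2+: 18 e⁻, Z=20, Sr^2+: 36 e⁻, Z=38, Br^-: 36 e⁻, Z=35. V^5+ < Ti^4+ (both 18 e⁻, Z=23>22); Ti^4+ < Ca^2+ (isoelectronic, higher Z=22 is smaller); Ca^2+ < Sr^2+ (same group, period 4 vs 5); Sr^2+ < Br^- (both 36 e⁻, Z=38>35).
Ordering all of them (including Ca^2+) by radius gives V^5+ < Ti^4+ < Ca^2+ < Sr^2+ < Br^-. That's 2.

2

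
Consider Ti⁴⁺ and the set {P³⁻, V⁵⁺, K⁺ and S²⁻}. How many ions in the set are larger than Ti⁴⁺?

3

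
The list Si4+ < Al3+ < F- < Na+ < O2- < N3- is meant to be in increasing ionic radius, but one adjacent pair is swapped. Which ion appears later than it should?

Na+

Check each adjacent pair. F- and Na+ are reversed: both have 10 electrons but Z(Na)=11 > Z(F)=9, so Na+ should be the smaller of the two. No other neighbouring pair contradicts the periodic trends, so Na+ is the ion listed too late.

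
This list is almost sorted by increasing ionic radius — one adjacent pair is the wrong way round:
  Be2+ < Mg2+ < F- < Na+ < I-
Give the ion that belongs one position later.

Check each adjacent pair. F- and Na+ are reversed: both have 10 electrons but Z(Na)=11 > Z(F)=9, so Na+ should be the smaller of the two. No other neighbouring pair contradicts the periodic trends, so F- is the ion listed too early.

F-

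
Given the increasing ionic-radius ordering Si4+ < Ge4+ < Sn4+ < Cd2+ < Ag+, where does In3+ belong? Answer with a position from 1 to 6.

Si4+: 10 e⁻, Z=14, Ge4+: 28 e⁻, Z=32, Sn4+: 46 e⁻, Z=50, In3+: 46 e⁻, Z=49, Cd2+: 46 e⁻, Z=48, Ag+: 46 e⁻, Z=47. Si4+ < Ge4+ (same group, period 3 vs 4); Ge4+ < Sn4+ (same group, period 4 vs 5); Sn4+ < In3+ (both 46 e⁻, Z=50>49); In3+ < Cd2+ (both 46 e⁻, Z=49>48); Cd2+ < Ag+ (both 46 e⁻, Z=48>47).
With In3+ included the full order is Si4+ < Ge4+ < Sn4+ < In3+ < Cd2+ < Ag+, so it takes position 4.

4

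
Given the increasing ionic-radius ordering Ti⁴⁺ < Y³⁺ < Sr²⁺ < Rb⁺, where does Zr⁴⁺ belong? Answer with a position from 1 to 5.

Electron counts and nuclear charges: Ti⁴⁺: 18 e⁻, Z=22, Zr⁴⁺: 36 e⁻, Z=40, Y³⁺: 36 e⁻, Z=39, Sr²⁺: 36 e⁻, Z=38, Rb⁺: 36 e⁻, Z=37. Ti⁴⁺ < Zr⁴⁺ (same group, 1 shell fewer); Zr⁴⁺ < Y³⁺ (both 36 e⁻, Z=40>39); Y³⁺ < Sr²⁺ (isoelectronic, higher Z=39 is smaller); Sr²⁺ < Rb⁺ (isoelectronic, higher Z=38 is smaller).
With Zr⁴⁺ included the full order is Ti⁴⁺ < Zr⁴⁺ < Y³⁺ < Sr²⁺ < Rb⁺, so it takes position 2.

2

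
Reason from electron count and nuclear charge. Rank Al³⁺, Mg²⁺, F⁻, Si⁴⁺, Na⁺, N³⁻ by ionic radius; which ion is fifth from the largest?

All of these have 10 electrons (isoelectronic). With the same electron cloud, the ion with the most protons pulls it in tightest. Nuclear charges: Si⁴⁺ (Z=14), Al³⁺ (Z=13), Mg²⁺ (Z=12), Na⁺ (Z=11), F⁻ (Z=9), N³⁻ (Z=7). Highest Z is smallest.
Ordering: Si⁴⁺ < Al³⁺ < Mg²⁺ < Na⁺ < F⁻ < N³⁻. The fifth largest is Al³⁺.

Al³⁺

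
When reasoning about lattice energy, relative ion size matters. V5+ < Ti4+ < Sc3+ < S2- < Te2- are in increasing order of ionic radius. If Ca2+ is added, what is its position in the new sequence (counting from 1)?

First list Z and electron count for each: V5+: 18 e⁻, Z=23, Ti4+: 18 e⁻, Z=22, Sc3+: 18 e⁻, Z=21, Ca2+: 18 e⁻, Z=20, S2-: 18 e⁻, Z=16, Te2-: 54 e⁻, Z=52. V5+ < Ti4+ (both 18 e⁻, Z=23>22); Ti4+ < Sc3+ (both 18 e⁻, Z=22>21); Sc3+ < Ca2+ (isoelectronic, higher Z=21 is smaller); Ca2+ < S2- (both 18 e⁻, Z=20>16); S2- < Te2- (same group, period 3 vs 5).
Putting Ca2+ in gives V5+ < Ti4+ < Sc3+ < Ca2+ < S2- < Te2-; it lands at slot 4.

4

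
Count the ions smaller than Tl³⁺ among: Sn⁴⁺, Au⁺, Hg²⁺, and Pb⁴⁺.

2

Tabulating Z and e⁻: Sn⁴⁺ (Z=50, 46 e⁻), Pb⁴⁺ (Z=82, 78 e⁻), Tl³⁺ (Z=81, 78 e⁻), Hg²⁺ (Z=80, 78 e⁻), Au⁺ (Z=79, 78 e⁻). Sn⁴⁺ < Pb⁴⁺ (same group, 1 shell fewer); Pb⁴⁺ < Tl³⁺ (isoelectronic, higher Z=82 is smaller); Tl³⁺ < Hg²⁺ (isoelectronic, higher Z=81 is smaller); Hg²⁺ < Au⁺ (isoelectronic, higher Z=80 is smaller).
Relative to Tl³⁺, the ions that are smaller are Sn⁴⁺, Pb⁴⁺. Count: 2.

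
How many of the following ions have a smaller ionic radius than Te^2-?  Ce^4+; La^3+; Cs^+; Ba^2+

4

Each ion has 54 electrons. The ranking follows nuclear charge in reverse — greater Z gives a smaller radius. Ce^4+ (Z=58), La^3+ (Z=57), Ba^2+ (Z=56), Cs^+ (Z=55), Te^2- (Z=52).
Ordering all of them (including Te^2-) by radius gives Ce^4+ < La^3+ < Ba^2+ < Cs^+ < Te^2-. Count: 4.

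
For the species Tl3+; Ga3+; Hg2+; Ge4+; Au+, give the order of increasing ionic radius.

Ge4+ (Z=32, 28 e⁻), Ga3+ (Z=31, 28 e⁻), Tl3+ (Z=81, 78 e⁻), Hg2+ (Z=80, 78 e⁻), Au+ (Z=79, 78 e⁻). Ge4+ < Ga3+ (isoelectronic, higher Z=32 is smaller); Ga3+ < Tl3+ (same group, 2 shells fewer); Tl3+ < Hg2+ (isoelectronic, higher Z=81 is smaller); Hg2+ < Au+ (isoelectronic, higher Z=80 is smaller).

Ge4+ < Ga3+ < Tl3+ < Hg2+ < Au+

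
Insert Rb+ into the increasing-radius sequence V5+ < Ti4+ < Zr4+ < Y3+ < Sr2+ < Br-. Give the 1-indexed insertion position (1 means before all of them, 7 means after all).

6

Electron counts and nuclear charges: V5+ has 18 e⁻ (Z=23), Ti4+ has 18 e⁻ (Z=22), Zr4+ has 36 e⁻ (Z=40), Y3+ has 36 e⁻ (Z=39), Sr2+ has 36 e⁻ (Z=38), Rb+ has 36 e⁻ (Z=37), Br- has 36 e⁻ (Z=35). V5+ < Ti4+ (both 18 e⁻, Z=23>22); Ti4+ < Zr4+ (same group, period 4 vs 5); Zr4+ < Y3+ (isoelectronic, higher Z=40 is smaller); Y3+ < Sr2+ (both 36 e⁻, Z=39>38); Sr2+ < Rb+ (both 36 e⁻, Z=38>37); Rb+ < Br- (isoelectronic, higher Z=37 is smaller).
With Rb+ included the full order is V5+ < Ti4+ < Zr4+ < Y3+ < Sr2+ < Rb+ < Br-, so it takes position 6.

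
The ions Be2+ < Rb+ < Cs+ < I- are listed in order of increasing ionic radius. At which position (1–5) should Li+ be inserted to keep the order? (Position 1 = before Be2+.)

2

Electron counts and nuclear charges: Be2+ (Z=4, 2 e⁻), Li+ (Z=3, 2 e⁻), Rb+ (Z=37, 36 e⁻), Cs+ (Z=55, 54 e⁻), I- (Z=53, 54 e⁻). Be2+ < Li+ (isoelectronic, higher Z=4 is smaller); Li+ < Rb+ (same group, period 2 vs 5); Rb+ < Cs+ (same group, period 5 vs 6); Cs+ < I- (both 54 e⁻, Z=55>53).
With Li+ included the full order is Be2+ < Li+ < Rb+ < Cs+ < I-, so it takes position 2.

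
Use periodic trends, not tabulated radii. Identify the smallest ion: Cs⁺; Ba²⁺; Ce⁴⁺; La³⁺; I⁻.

Ce⁴⁺

These species are isoelectronic with 54 electrons. The only difference is the number of protons: Ce⁴⁺ (Z=58), La³⁺ (Z=57), Ba²⁺ (Z=56), Cs⁺ (Z=55), I⁻ (Z=53). The strongest nuclear pull (Ce⁴⁺) gives the smallest ion.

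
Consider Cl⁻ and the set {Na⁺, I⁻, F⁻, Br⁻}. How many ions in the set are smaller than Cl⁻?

2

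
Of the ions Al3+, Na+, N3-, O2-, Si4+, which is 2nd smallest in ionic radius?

Al3+

Isoelectronic series (10 e⁻ each). Size is set by nuclear charge: more protons means a smaller ion. Si4+ (Z=14), Al3+ (Z=13), Na+ (Z=11), O2- (Z=8), N3- (Z=7).
So the order is Si4+ < Al3+ < Na+ < O2- < N3-; the 2nd-smallest ion is Al3+.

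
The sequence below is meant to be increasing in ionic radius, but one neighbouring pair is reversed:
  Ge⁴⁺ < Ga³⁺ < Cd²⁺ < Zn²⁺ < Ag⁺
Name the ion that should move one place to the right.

Scanning neighbour by neighbour, only Cd²⁺/Zn²⁺ violates a trend: same group and charge — period 4 sits above period 5, so Zn²⁺ is smaller. That makes Cd²⁺ the one sitting a position early relative to where it belongs.

Cd²⁺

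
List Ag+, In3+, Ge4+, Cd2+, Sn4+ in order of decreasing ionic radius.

Ag+ > Cd2+ > In3+ > Sn4+ > Ge4+

Work out protons and electrons: Ge4+ has 28 e⁻ (Z=32), Sn4+ has 46 e⁻ (Z=50), In3+ has 46 e⁻ (Z=49), Cd2+ has 46 e⁻ (Z=48), Ag+ has 46 e⁻ (Z=47). Ge4+ < Sn4+ (same group, period 4 vs 5); Sn4+ < In3+ (isoelectronic, higher Z=50 is smaller); In3+ < Cd2+ (isoelectronic, higher Z=49 is smaller); Cd2+ < Ag+ (isoelectronic, higher Z=48 is smaller).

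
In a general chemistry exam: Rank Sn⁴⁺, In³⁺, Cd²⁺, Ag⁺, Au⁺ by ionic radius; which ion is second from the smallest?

In³⁺

Electron counts and nuclear charges: Sn⁴⁺ (Z=50, 46 e⁻), In³⁺ (Z=49, 46 e⁻), Cd²⁺ (Z=48, 46 e⁻), Ag⁺ (Z=47, 46 e⁻), Au⁺ (Z=79, 78 e⁻). Sn⁴⁺ < In³⁺ (isoelectronic, higher Z=50 is smaller); In³⁺ < Cd²⁺ (both 46 e⁻, Z=49>48); Cd²⁺ < Ag⁺ (both 46 e⁻, Z=48>47); Ag⁺ < Au⁺ (same group, period 5 vs 6).
Full ascending order: Sn⁴⁺ < In³⁺ < Cd²⁺ < Ag⁺ < Au⁺. Counting from the smallest, position 2 is In³⁺.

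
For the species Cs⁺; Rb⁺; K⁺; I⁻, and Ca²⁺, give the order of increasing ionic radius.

Ca²⁺ < K⁺ < Rb⁺ < Cs⁺ < I⁻

Work out protons and electrons: Ca²⁺: 18 e⁻, Z=20, K⁺: 18 e⁻, Z=19, Rb⁺: 36 e⁻, Z=37, Cs⁺: 54 e⁻, Z=55, I⁻: 54 e⁻, Z=53. Ca²⁺ < K⁺ (isoelectronic, higher Z=20 is smaller); K⁺ < Rb⁺ (same group, period 4 vs 5); Rb⁺ < Cs⁺ (same group, period 5 vs 6); Cs⁺ < I⁻ (isoelectronic, higher Z=55 is smaller).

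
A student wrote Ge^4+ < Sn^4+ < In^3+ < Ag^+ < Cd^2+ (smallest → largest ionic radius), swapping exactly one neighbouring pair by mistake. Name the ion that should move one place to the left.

Cd^2+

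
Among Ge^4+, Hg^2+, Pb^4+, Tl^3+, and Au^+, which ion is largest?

Ge^4+: 28 e⁻, Z=32, Pb^4+: 78 e⁻, Z=82, Tl^3+: 78 e⁻, Z=81, Hg^2+: 78 e⁻, Z=80, Au^+: 78 e⁻, Z=79. Ge^4+ < Pb^4+ (same group, period 4 vs 6); Pb^4+ < Tl^3+ (both 78 e⁻, Z=82>81); Tl^3+ < Hg^2+ (isoelectronic, higher Z=81 is smaller); Hg^2+ < Au^+ (both 78 e⁻, Z=80>79).

Au^+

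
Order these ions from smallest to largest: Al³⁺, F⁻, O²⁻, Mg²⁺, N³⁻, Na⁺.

Al³⁺ < Mg²⁺ < Na⁺ < F⁻ < O²⁻ < N³⁻

These species are isoelectronic with 10 electrons. The only difference is the number of protons: Al³⁺ (Z=13), Mg²⁺ (Z=12), Na⁺ (Z=11), F⁻ (Z=9), O²⁻ (Z=8), N³⁻ (Z=7). The strongest nuclear pull (Al³⁺) gives the smallest ion.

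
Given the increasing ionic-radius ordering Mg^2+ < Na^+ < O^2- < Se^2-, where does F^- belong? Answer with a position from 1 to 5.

3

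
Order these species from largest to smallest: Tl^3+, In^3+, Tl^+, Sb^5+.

Tabulating Z and e⁻: Sb^5+: 46 e⁻, Z=51, In^3+: 46 e⁻, Z=49, Tl^3+: 78 e⁻, Z=81, Tl^+: 80 e⁻, Z=81. Sb^5+ < In^3+ (isoelectronic, higher Z=51 is smaller); In^3+ < Tl^3+ (same group, period 5 vs 6); Tl^3+ < Tl^+ (higher charge on the same element).

Tl^+ > Tl^3+ > In^3+ > Sb^5+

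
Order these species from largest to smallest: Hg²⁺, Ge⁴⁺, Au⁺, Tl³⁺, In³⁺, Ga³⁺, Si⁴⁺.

Au⁺ > Hg²⁺ > Tl³⁺ > In³⁺ > Ga³⁺ > Ge⁴⁺ > Si⁴⁺

First list Z and electron count for each: Si⁴⁺ (Z=14, 10 e⁻), Ge⁴⁺ (Z=32, 28 e⁻), Ga³⁺ (Z=31, 28 e⁻), In³⁺ (Z=49, 46 e⁻), Tl³⁺ (Z=81, 78 e⁻), Hg²⁺ (Z=80, 78 e⁻), Au⁺ (Z=79, 78 e⁻). Si⁴⁺ < Ge⁴⁺ (same group, period 3 vs 4); Ge⁴⁺ < Ga³⁺ (both 28 e⁻, Z=32>31); Ga³⁺ < In³⁺ (same group, period 4 vs 5); In³⁺ < Tl³⁺ (same group, period 5 vs 6); Tl³⁺ < Hg²⁺ (both 78 e⁻, Z=81>80); Hg²⁺ < Au⁺ (isoelectronic, higher Z=80 is smaller).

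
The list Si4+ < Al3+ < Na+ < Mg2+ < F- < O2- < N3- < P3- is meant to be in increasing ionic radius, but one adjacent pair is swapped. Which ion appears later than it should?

Mg2+

Scanning neighbour by neighbour, only Na+/Mg2+ violates a trend: they are isoelectronic (10 e⁻) and Mg has more protons than Na (12 vs 11), making Mg2+ smaller. That makes Mg2+ the one sitting a position late relative to where it belongs.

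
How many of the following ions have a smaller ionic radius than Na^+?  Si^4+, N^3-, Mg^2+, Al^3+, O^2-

3

These species are isoelectronic with 10 electrons. The only difference is the number of protons: Si^4+ (Z=14), Al^3+ (Z=13), Mg^2+ (Z=12), Na^+ (Z=11), O^2- (Z=8), N^3- (Z=7). The strongest nuclear pull (Si^4+) gives the smallest ion.
Relative to Na^+, the ions that are smaller are Si^4+, Al^3+, Mg^2+. That's 3.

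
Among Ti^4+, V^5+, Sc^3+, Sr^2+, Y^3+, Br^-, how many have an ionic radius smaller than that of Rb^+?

5

V^5+ (Z=23, 18 e⁻), Ti^4+ (Z=22, 18 e⁻), Sc^3+ (Z=21, 18 e⁻), Y^3+ (Z=39, 36 e⁻), Sr^2+ (Z=38, 36 e⁻), Rb^+ (Z=37, 36 e⁻), Br^- (Z=35, 36 e⁻). V^5+ < Ti^4+ (isoelectronic, higher Z=23 is smaller); Ti^4+ < Sc^3+ (isoelectronic, higher Z=22 is smaller); Sc^3+ < Y^3+ (same group, period 4 vs 5); Y^3+ < Sr^2+ (isoelectronic, higher Z=39 is smaller); Sr^2+ < Rb^+ (isoelectronic, higher Z=38 is smaller); Rb^+ < Br^- (isoelectronic, higher Z=37 is smaller).
Placing each against Rb^+: smaller — V^5+, Ti^4+, Sc^3+, Y^3+, Sr^2+; larger — Br^-. Count: 5.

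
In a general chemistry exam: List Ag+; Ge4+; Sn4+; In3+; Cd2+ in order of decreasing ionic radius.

Ag+ > Cd2+ > In3+ > Sn4+ > Ge4+

First list Z and electron count for each: Ge4+: 28 e⁻, Z=32, Sn4+: 46 e⁻, Z=50, In3+: 46 e⁻, Z=49, Cd2+: 46 e⁻, Z=48, Ag+: 46 e⁻, Z=47. Ge4+ < Sn4+ (same group, period 4 vs 5); Sn4+ < In3+ (both 46 e⁻, Z=50>49); In3+ < Cd2+ (isoelectronic, higher Z=49 is smaller); Cd2+ < Ag+ (isoelectronic, higher Z=48 is smaller).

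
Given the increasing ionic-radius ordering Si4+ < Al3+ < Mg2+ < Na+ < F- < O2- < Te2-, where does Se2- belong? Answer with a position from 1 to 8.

First list Z and electron count for each: Si4+ (Z=14, 10 e⁻), Al3+ (Z=13, 10 e⁻), Mg2+ (Z=12, 10 e⁻), Na+ (Z=11, 10 e⁻), F- (Z=9, 10 e⁻), O2- (Z=8, 10 e⁻), Se2- (Z=34, 36 e⁻), Te2- (Z=52, 54 e⁻). Si4+ < Al3+ (isoelectronic, higher Z=14 is smaller); Al3+ < Mg2+ (both 10 e⁻, Z=13>12); Mg2+ < Na+ (both 10 e⁻, Z=12>11); Na+ < F- (both 10 e⁻, Z=11>9); F- < O2- (both 10 e⁻, Z=9>8); O2- < Se2- (same group, period 2 vs 4); Se2- < Te2- (same group, 1 shell fewer).
With Se2- included the full order is Si4+ < Al3+ < Mg2+ < Na+ < F- < O2- < Se2- < Te2-, so it takes position 7.

7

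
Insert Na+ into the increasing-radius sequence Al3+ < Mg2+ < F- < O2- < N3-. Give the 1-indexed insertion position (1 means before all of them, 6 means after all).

These species are isoelectronic with 10 electrons. The only difference is the number of protons: Al3+ (Z=13), Mg2+ (Z=12), Na+ (Z=11), F- (Z=9), O2- (Z=8), N3- (Z=7). The strongest nuclear pull (Al3+) gives the smallest ion.
The complete sequence is Al3+ < Mg2+ < Na+ < F- < O2- < N3-. Na+ sits at position 3.

3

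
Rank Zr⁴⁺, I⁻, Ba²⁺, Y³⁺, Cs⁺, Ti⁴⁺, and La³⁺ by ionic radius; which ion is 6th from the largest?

Zr⁴⁺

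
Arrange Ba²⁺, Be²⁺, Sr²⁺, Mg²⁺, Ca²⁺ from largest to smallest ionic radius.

Ba²⁺ > Sr²⁺ > Ca²⁺ > Mg²⁺ > Be²⁺

All are in the same group with charge +2. Radius grows down the group as n (the outermost shell) increases.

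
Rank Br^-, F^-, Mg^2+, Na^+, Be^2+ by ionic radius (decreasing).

Tabulating Z and e⁻: Be^2+: 2 e⁻, Z=4, Mg^2+: 10 e⁻, Z=12, Na^+: 10 e⁻, Z=11, F^-: 10 e⁻, Z=9, Br^-: 36 e⁻, Z=35. Be^2+ < Mg^2+ (same group, period 2 vs 3); Mg^2+ < Na^+ (both 10 e⁻, Z=12>11); Na^+ < F^- (isoelectronic, higher Z=11 is smaller); F^- < Br^- (same group, 2 shells fewer).

Br^- > F^- > Na^+ > Mg^2+ > Be^2+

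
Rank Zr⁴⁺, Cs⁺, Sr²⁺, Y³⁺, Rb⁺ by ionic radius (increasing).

Work out protons and electrons: Zr⁴⁺ (Z=40, 36 e⁻), Y³⁺ (Z=39, 36 e⁻), Sr²⁺ (Z=38, 36 e⁻), Rb⁺ (Z=37, 36 e⁻), Cs⁺ (Z=55, 54 e⁻). Zr⁴⁺ < Y³⁺ (isoelectronic, higher Z=40 is smaller); Y³⁺ < Sr²⁺ (both 36 e⁻, Z=39>38); Sr²⁺ < Rb⁺ (both 36 e⁻, Z=38>37); Rb⁺ < Cs⁺ (same group, 1 shell fewer).

Zr⁴⁺ < Y³⁺ < Sr²⁺ < Rb⁺ < Cs⁺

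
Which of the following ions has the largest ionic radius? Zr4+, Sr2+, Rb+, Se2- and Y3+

Se2-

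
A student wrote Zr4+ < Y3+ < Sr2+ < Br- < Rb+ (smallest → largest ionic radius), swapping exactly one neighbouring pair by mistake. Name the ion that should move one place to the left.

Compare adjacent ions: they are isoelectronic (36 e⁻) and Rb has more protons than Br (37 vs 35), making Rb+ smaller — yet in this increasing list Br- sits before Rb+. Nothing else is reversed, so Rb+ should move one place to the left.

Rb+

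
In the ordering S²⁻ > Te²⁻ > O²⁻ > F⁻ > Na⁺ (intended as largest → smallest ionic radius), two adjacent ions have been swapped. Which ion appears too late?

Te²⁻

Scanning neighbour by neighbour, only S²⁻/Te²⁻ violates a trend: same group and charge — period 3 sits above period 5, so S²⁻ is smaller. That makes Te²⁻ the one sitting a position late relative to where it belongs.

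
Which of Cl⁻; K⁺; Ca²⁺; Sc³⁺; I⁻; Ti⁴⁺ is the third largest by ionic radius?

K⁺

Tabulating Z and e⁻: Ti⁴⁺ has 18 e⁻ (Z=22), Sc³⁺ has 18 e⁻ (Z=21), Ca²⁺ has 18 e⁻ (Z=20), K⁺ has 18 e⁻ (Z=19), Cl⁻ has 18 e⁻ (Z=17), I⁻ has 54 e⁻ (Z=53). Ti⁴⁺ < Sc³⁺ (isoelectronic, higher Z=22 is smaller); Sc³⁺ < Ca²⁺ (isoelectronic, higher Z=21 is smaller); Ca²⁺ < K⁺ (isoelectronic, higher Z=20 is smaller); K⁺ < Cl⁻ (isoelectronic, higher Z=19 is smaller); Cl⁻ < I⁻ (same group, 2 shells fewer).
Full ascending order: Ti⁴⁺ < Sc³⁺ < Ca²⁺ < K⁺ < Cl⁻ < I⁻. Counting from the largest, position 3 is K⁺.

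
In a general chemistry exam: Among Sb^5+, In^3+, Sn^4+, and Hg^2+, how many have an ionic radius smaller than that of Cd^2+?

3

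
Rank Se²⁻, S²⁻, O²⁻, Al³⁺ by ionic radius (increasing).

Al³⁺ < O²⁻ < S²⁻ < Se²⁻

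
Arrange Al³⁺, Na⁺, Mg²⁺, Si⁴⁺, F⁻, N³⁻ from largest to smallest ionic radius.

N³⁻ > F⁻ > Na⁺ > Mg²⁺ > Al³⁺ > Si⁴⁺

Isoelectronic series (10 e⁻ each). Size is set by nuclear charge: more protons means a smaller ion. Si⁴⁺ (Z=14), Al³⁺ (Z=13), Mg²⁺ (Z=12), Na⁺ (Z=11), F⁻ (Z=9), N³⁻ (Z=7).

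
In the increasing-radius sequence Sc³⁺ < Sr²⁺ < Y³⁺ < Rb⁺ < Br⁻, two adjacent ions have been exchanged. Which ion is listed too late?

Compare adjacent ions: Y³⁺ and Sr²⁺ share 36 electrons; the higher nuclear charge on Y (Z=39) contracts it more, so Y³⁺ < Sr²⁺ — yet in this increasing list Sr²⁺ sits before Y³⁺. Nothing else is reversed, so Y³⁺ should move one place to the left.

Y³⁺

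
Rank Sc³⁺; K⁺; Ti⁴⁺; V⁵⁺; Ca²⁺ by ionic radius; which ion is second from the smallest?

Ti⁴⁺

All of these have 18 electrons (isoelectronic). With the same electron cloud, the ion with the most protons pulls it in tightest. Nuclear charges: V⁵⁺ (Z=23), Ti⁴⁺ (Z=22), Sc³⁺ (Z=21), Ca²⁺ (Z=20), K⁺ (Z=19). Highest Z is smallest.
Full ascending order: V⁵⁺ < Ti⁴⁺ < Sc³⁺ < Ca²⁺ < K⁺. Counting from the smallest, position 2 is Ti⁴⁺.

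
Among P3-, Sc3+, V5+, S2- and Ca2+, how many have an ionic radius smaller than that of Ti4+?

1

Isoelectronic series (18 e⁻ each). Size is set by nuclear charge: more protons means a smaller ion. V5+ (Z=23), Ti4+ (Z=22), Sc3+ (Z=21), Ca2+ (Z=20), S2- (Z=16), P3- (Z=15).
Relative to Ti4+, the ions that are smaller are V5+. Count: 1.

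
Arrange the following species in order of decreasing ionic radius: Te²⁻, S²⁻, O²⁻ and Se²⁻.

Te²⁻ > Se²⁻ > S²⁻ > O²⁻

Same group, same charge. Going down the group adds an extra shell of electrons, so the ion gets larger: O²⁻ is highest in the group and smallest.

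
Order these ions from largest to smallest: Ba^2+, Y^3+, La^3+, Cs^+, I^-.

Y^3+ has 36 e⁻ (Z=39), La^3+ has 54 e⁻ (Z=57), Ba^2+ has 54 e⁻ (Z=56), Cs^+ has 54 e⁻ (Z=55), I^- has 54 e⁻ (Z=53). Y^3+ < La^3+ (same group, period 5 vs 6); La^3+ < Ba^2+ (isoelectronic, higher Z=57 is smaller); Ba^2+ < Cs^+ (isoelectronic, higher Z=56 is smaller); Cs^+ < I^- (isoelectronic, higher Z=55 is smaller).

I^- > Cs^+ > Ba^2+ > La^3+ > Y^3+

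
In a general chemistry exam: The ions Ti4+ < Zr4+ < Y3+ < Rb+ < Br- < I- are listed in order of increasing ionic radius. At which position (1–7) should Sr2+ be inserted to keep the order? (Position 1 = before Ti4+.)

First list Z and electron count for each: Ti4+: 18 e⁻, Z=22, Zr4+: 36 e⁻, Z=40, Y3+: 36 e⁻, Z=39, Sr2+: 36 e⁻, Z=38, Rb+: 36 e⁻, Z=37, Br-: 36 e⁻, Z=35, I-: 54 e⁻, Z=53. Ti4+ < Zr4+ (same group, 1 shell fewer); Zr4+ < Y3+ (isoelectronic, higher Z=40 is smaller); Y3+ < Sr2+ (both 36 e⁻, Z=39>38); Sr2+ < Rb+ (isoelectronic, higher Z=38 is smaller); Rb+ < Br- (isoelectronic, higher Z=37 is smaller); Br- < I- (same group, 1 shell fewer).
With Sr2+ included the full order is Ti4+ < Zr4+ < Y3+ < Sr2+ < Rb+ < Br- < I-, so it takes position 4.

4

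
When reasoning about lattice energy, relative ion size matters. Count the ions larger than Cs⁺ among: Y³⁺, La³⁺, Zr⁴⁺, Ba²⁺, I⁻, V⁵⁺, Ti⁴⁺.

1

First list Z and electron count for each: V⁵⁺: 18 e⁻, Z=23, Ti⁴⁺: 18 e⁻, Z=22, Zr⁴⁺: 36 e⁻, Z=40, Y³⁺: 36 e⁻, Z=39, La³⁺: 54 e⁻, Z=57, Ba²⁺: 54 e⁻, Z=56, Cs⁺: 54 e⁻, Z=55, I⁻: 54 e⁻, Z=53. V⁵⁺ < Ti⁴⁺ (isoelectronic, higher Z=23 is smaller); Ti⁴⁺ < Zr⁴⁺ (same group, 1 shell fewer); Zr⁴⁺ < Y³⁺ (isoelectronic, higher Z=40 is smaller); Y³⁺ < La³⁺ (same group, 1 shell fewer); La³⁺ < Ba²⁺ (isoelectronic, higher Z=57 is smaller); Ba²⁺ < Cs⁺ (isoelectronic, higher Z=56 is smaller); Cs⁺ < I⁻ (isoelectronic, higher Z=55 is smaller).
Relative to Cs⁺, the ions that are larger are I⁻. Count: 1.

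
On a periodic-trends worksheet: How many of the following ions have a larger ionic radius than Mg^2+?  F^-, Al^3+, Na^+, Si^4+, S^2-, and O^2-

First list Z and electron count for each: Si^4+: 10 e⁻, Z=14, Al^3+: 10 e⁻, Z=13, Mg^2+: 10 e⁻, Z=12, Na^+: 10 e⁻, Z=11, F^-: 10 e⁻, Z=9, O^2-: 10 e⁻, Z=8, S^2-: 18 e⁻, Z=16. Si^4+ < Al^3+ (both 10 e⁻, Z=14>13); Al^3+ < Mg^2+ (isoelectronic, higher Z=13 is smaller); Mg^2+ < Na^+ (isoelectronic, higher Z=12 is smaller); Na^+ < F^- (both 10 e⁻, Z=11>9); F^- < O^2- (both 10 e⁻, Z=9>8); O^2- < S^2- (same group, 1 shell fewer).
Relative to Mg^2+, the ions that are larger are Na^+, F^-, O^2-, S^2-. Count: 4.

4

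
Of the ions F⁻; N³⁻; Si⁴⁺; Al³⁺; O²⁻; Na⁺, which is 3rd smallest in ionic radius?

Na⁺

All of these have 10 electrons (isoelectronic). With the same electron cloud, the ion with the most protons pulls it in tightest. Nuclear charges: Si⁴⁺ (Z=14), Al³⁺ (Z=13), Na⁺ (Z=11), F⁻ (Z=9), O²⁻ (Z=8), N³⁻ (Z=7). Highest Z is smallest.
That gives Si⁴⁺ < Al³⁺ < Na⁺ < F⁻ < O²⁻ < N³⁻. From the smallest end, number 3 is Na⁺.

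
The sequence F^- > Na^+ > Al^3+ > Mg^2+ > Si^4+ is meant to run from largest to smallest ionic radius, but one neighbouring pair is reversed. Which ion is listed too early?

The pair Al^3+, Mg^2+ is the wrong way round — both have 10 electrons but Z(Al)=13 > Z(Mg)=12, so Al^3+ should be the smaller of the two. All other adjacent pairs agree with periodic trends, so Al^3+ is the misplaced ion.

Al^3+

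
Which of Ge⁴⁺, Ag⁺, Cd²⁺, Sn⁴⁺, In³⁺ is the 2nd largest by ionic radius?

Cd²⁺

Electron counts and nuclear charges: Ge⁴⁺: 28 e⁻, Z=32, Sn⁴⁺: 46 e⁻, Z=50, In³⁺: 46 e⁻, Z=49, Cd²⁺: 46 e⁻, Z=48, Ag⁺: 46 e⁻, Z=47. Ge⁴⁺ < Sn⁴⁺ (same group, 1 shell fewer); Sn⁴⁺ < In³⁺ (both 46 e⁻, Z=50>49); In³⁺ < Cd²⁺ (both 46 e⁻, Z=49>48); Cd²⁺ < Ag⁺ (both 46 e⁻, Z=48>47).
Full ascending order: Ge⁴⁺ < Sn⁴⁺ < In³⁺ < Cd²⁺ < Ag⁺. Counting from the largest, position 2 is Cd²⁺.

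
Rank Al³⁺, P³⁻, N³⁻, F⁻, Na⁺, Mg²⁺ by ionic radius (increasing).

Al³⁺ (Z=13, 10 e⁻), Mg²⁺ (Z=12, 10 e⁻), Na⁺ (Z=11, 10 e⁻), F⁻ (Z=9, 10 e⁻), N³⁻ (Z=7, 10 e⁻), P³⁻ (Z=15, 18 e⁻). Al³⁺ < Mg²⁺ (isoelectronic, higher Z=13 is smaller); Mg²⁺ < Na⁺ (both 10 e⁻, Z=12>11); Na⁺ < F⁻ (isoelectronic, higher Z=11 is smaller); F⁻ < N³⁻ (both 10 e⁻, Z=9>7); N³⁻ < P³⁻ (same group, period 2 vs 3).

Al³⁺ < Mg²⁺ < Na⁺ < F⁻ < N³⁻ < P³⁻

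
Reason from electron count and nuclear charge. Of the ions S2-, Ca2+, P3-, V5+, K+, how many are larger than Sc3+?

Each ion has 18 electrons. The ranking follows nuclear charge in reverse — greater Z gives a smaller radius. V5+ (Z=23), Sc3+ (Z=21), Ca2+ (Z=20), K+ (Z=19), S2- (Z=16), P3- (Z=15).
Overall: V5+ < Sc3+ < Ca2+ < K+ < S2- < P3-. Sc3+ has 1 below it and 4 above. That's 4.

4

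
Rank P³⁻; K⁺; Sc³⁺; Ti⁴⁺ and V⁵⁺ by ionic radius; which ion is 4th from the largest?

Ti⁴⁺

Each ion has 18 electrons. The ranking follows nuclear charge in reverse — greater Z gives a smaller radius. V⁵⁺ (Z=23), Ti⁴⁺ (Z=22), Sc³⁺ (Z=21), K⁺ (Z=19), P³⁻ (Z=15).
That gives V⁵⁺ < Ti⁴⁺ < Sc³⁺ < K⁺ < P³⁻. From the largest end, number 4 is Ti⁴⁺.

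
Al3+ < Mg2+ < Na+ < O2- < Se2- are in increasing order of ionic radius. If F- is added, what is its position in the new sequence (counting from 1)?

Work out protons and electrons: Al3+ has 10 e⁻ (Z=13), Mg2+ has 10 e⁻ (Z=12), Na+ has 10 e⁻ (Z=11), F- has 10 e⁻ (Z=9), O2- has 10 e⁻ (Z=8), Se2- has 36 e⁻ (Z=34). Al3+ < Mg2+ (both 10 e⁻, Z=13>12); Mg2+ < Na+ (isoelectronic, higher Z=12 is smaller); Na+ < F- (both 10 e⁻, Z=11>9); F- < O2- (both 10 e⁻, Z=9>8); O2- < Se2- (same group, period 2 vs 4).
Merged order: Al3+ < Mg2+ < Na+ < F- < O2- < Se2- — F- is number 4.

4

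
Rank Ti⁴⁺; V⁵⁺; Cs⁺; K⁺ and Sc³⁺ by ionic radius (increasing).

V⁵⁺: 18 e⁻, Z=23, Ti⁴⁺: 18 e⁻, Z=22, Sc³⁺: 18 e⁻, Z=21, K⁺: 18 e⁻, Z=19, Cs⁺: 54 e⁻, Z=55. V⁵⁺ < Ti⁴⁺ (isoelectronic, higher Z=23 is smaller); Ti⁴⁺ < Sc³⁺ (both 18 e⁻, Z=22>21); Sc³⁺ < K⁺ (isoelectronic, higher Z=21 is smaller); K⁺ < Cs⁺ (same group, period 4 vs 6).

V⁵⁺ < Ti⁴⁺ < Sc³⁺ < K⁺ < Cs⁺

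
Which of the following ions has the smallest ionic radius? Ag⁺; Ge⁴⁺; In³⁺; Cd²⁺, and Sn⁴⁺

First list Z and electron count for each: Ge⁴⁺ (Z=32, 28 e⁻), Sn⁴⁺ (Z=50, 46 e⁻), In³⁺ (Z=49, 46 e⁻), Cd²⁺ (Z=48, 46 e⁻), Ag⁺ (Z=47, 46 e⁻). Ge⁴⁺ < Sn⁴⁺ (same group, period 4 vs 5); Sn⁴⁺ < In³⁺ (both 46 e⁻, Z=50>49); In³⁺ < Cd²⁺ (both 46 e⁻, Z=49>48); Cd²⁺ < Ag⁺ (isoelectronic, higher Z=48 is smaller).

Ge⁴⁺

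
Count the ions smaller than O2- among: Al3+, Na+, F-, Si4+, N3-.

4

Each ion has 10 electrons. The ranking follows nuclear charge in reverse — greater Z gives a smaller radius. Si4+ (Z=14), Al3+ (Z=13), Na+ (Z=11), F- (Z=9), O2- (Z=8), N3- (Z=7).
Overall: Si4+ < Al3+ < Na+ < F- < O2- < N3-. O2- has 4 below it and 1 above. Count: 4.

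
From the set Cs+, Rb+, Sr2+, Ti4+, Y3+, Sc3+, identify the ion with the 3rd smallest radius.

Y3+

Ti4+ (Z=22, 18 e⁻), Sc3+ (Z=21, 18 e⁻), Y3+ (Z=39, 36 e⁻), Sr2+ (Z=38, 36 e⁻), Rb+ (Z=37, 36 e⁻), Cs+ (Z=55, 54 e⁻). Ti4+ < Sc3+ (both 18 e⁻, Z=22>21); Sc3+ < Y3+ (same group, 1 shell fewer); Y3+ < Sr2+ (both 36 e⁻, Z=39>38); Sr2+ < Rb+ (both 36 e⁻, Z=38>37); Rb+ < Cs+ (same group, period 5 vs 6).
So the order is Ti4+ < Sc3+ < Y3+ < Sr2+ < Rb+ < Cs+; the 3rd-smallest ion is Y3+.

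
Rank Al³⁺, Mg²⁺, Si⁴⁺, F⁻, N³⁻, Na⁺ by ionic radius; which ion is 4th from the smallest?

Na⁺

Each ion has 10 electrons. The ranking follows nuclear charge in reverse — greater Z gives a smaller radius. Si⁴⁺ (Z=14), Al³⁺ (Z=13), Mg²⁺ (Z=12), Na⁺ (Z=11), F⁻ (Z=9), N³⁻ (Z=7).
So the order is Si⁴⁺ < Al³⁺ < Mg²⁺ < Na⁺ < F⁻ < N³⁻; the 4th-smallest ion is Na⁺.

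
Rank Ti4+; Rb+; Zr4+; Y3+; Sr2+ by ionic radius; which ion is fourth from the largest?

Ti4+ (Z=22, 18 e⁻), Zr4+ (Z=40, 36 e⁻), Y3+ (Z=39, 36 e⁻), Sr2+ (Z=38, 36 e⁻), Rb+ (Z=37, 36 e⁻). Ti4+ < Zr4+ (same group, period 4 vs 5); Zr4+ < Y3+ (both 36 e⁻, Z=40>39); Y3+ < Sr2+ (both 36 e⁻, Z=39>38); Sr2+ < Rb+ (isoelectronic, higher Z=38 is smaller).
Ordering: Ti4+ < Zr4+ < Y3+ < Sr2+ < Rb+. The fourth largest is Zr4+.

Zr4+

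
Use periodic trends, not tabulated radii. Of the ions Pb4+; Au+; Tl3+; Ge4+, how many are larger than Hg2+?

First list Z and electron count for each: Ge4+: 28 e⁻, Z=32, Pb4+: 78 e⁻, Z=82, Tl3+: 78 e⁻, Z=81, Hg2+: 78 e⁻, Z=80, Au+: 78 e⁻, Z=79. Ge4+ < Pb4+ (same group, 2 shells fewer); Pb4+ < Tl3+ (isoelectronic, higher Z=82 is smaller); Tl3+ < Hg2+ (isoelectronic, higher Z=81 is smaller); Hg2+ < Au+ (isoelectronic, higher Z=80 is smaller).
Relative to Hg2+, the ions that are larger are Au+. Count: 1.

1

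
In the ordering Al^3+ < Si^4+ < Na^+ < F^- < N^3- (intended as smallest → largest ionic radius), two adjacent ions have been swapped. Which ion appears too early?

Al^3+

Scanning neighbour by neighbour, only Al^3+/Si^4+ violates a trend: both have 10 electrons but Z(Si)=14 > Z(Al)=13, so Si^4+ should be the smaller of the two. That makes Al^3+ the one sitting a position early relative to where it belongs.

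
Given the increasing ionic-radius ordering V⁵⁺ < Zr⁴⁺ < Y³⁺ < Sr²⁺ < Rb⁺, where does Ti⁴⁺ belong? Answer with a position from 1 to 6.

First list Z and electron count for each: V⁵⁺: 18 e⁻, Z=23, Ti⁴⁺: 18 e⁻, Z=22, Zr⁴⁺: 36 e⁻, Z=40, Y³⁺: 36 e⁻, Z=39, Sr²⁺: 36 e⁻, Z=38, Rb⁺: 36 e⁻, Z=37. V⁵⁺ < Ti⁴⁺ (both 18 e⁻, Z=23>22); Ti⁴⁺ < Zr⁴⁺ (same group, period 4 vs 5); Zr⁴⁺ < Y³⁺ (both 36 e⁻, Z=40>39); Y³⁺ < Sr²⁺ (isoelectronic, higher Z=39 is smaller); Sr²⁺ < Rb⁺ (both 36 e⁻, Z=38>37).
Merged order: V⁵⁺ < Ti⁴⁺ < Zr⁴⁺ < Y³⁺ < Sr²⁺ < Rb⁺ — Ti⁴⁺ is number 2.

2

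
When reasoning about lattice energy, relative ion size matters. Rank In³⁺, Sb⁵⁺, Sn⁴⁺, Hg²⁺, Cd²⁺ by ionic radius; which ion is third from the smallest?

In³⁺

Tabulating Z and e⁻: Sb⁵⁺ has 46 e⁻ (Z=51), Sn⁴⁺ has 46 e⁻ (Z=50), In³⁺ has 46 e⁻ (Z=49), Cd²⁺ has 46 e⁻ (Z=48), Hg²⁺ has 78 e⁻ (Z=80). Sb⁵⁺ < Sn⁴⁺ (isoelectronic, higher Z=51 is smaller); Sn⁴⁺ < In³⁺ (isoelectronic, higher Z=50 is smaller); In³⁺ < Cd²⁺ (isoelectronic, higher Z=49 is smaller); Cd²⁺ < Hg²⁺ (same group, period 5 vs 6).
Full ascending order: Sb⁵⁺ < Sn⁴⁺ < In³⁺ < Cd²⁺ < Hg²⁺. Counting from the smallest, position 3 is In³⁺.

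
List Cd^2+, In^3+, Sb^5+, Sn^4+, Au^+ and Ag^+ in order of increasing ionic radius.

Sb^5+ < Sn^4+ < In^3+ < Cd^2+ < Ag^+ < Au^+

Work out protons and electrons: Sb^5+: 46 e⁻, Z=51, Sn^4+: 46 e⁻, Z=50, In^3+: 46 e⁻, Z=49, Cd^2+: 46 e⁻, Z=48, Ag^+: 46 e⁻, Z=47, Au^+: 78 e⁻, Z=79. Sb^5+ < Sn^4+ (isoelectronic, higher Z=51 is smaller); Sn^4+ < In^3+ (both 46 e⁻, Z=50>49); In^3+ < Cd^2+ (both 46 e⁻, Z=49>48); Cd^2+ < Ag^+ (both 46 e⁻, Z=48>47); Ag^+ < Au^+ (same group, 1 shell fewer).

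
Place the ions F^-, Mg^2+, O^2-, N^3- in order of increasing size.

Mg^2+ < F^- < O^2- < N^3-

Each ion has 10 electrons. The ranking follows nuclear charge in reverse — greater Z gives a smaller radius. Mg^2+ (Z=12), F^- (Z=9), O^2- (Z=8), N^3- (Z=7).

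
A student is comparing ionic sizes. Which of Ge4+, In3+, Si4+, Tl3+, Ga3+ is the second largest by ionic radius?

Work out protons and electrons: Si4+: 10 e⁻, Z=14, Ge4+: 28 e⁻, Z=32, Ga3+: 28 e⁻, Z=31, In3+: 46 e⁻, Z=49, Tl3+: 78 e⁻, Z=81. Si4+ < Ge4+ (same group, 1 shell fewer); Ge4+ < Ga3+ (isoelectronic, higher Z=32 is smaller); Ga3+ < In3+ (same group, period 4 vs 5); In3+ < Tl3+ (same group, period 5 vs 6).
Ordering: Si4+ < Ge4+ < Ga3+ < In3+ < Tl3+. The second largest is In3+.

In3+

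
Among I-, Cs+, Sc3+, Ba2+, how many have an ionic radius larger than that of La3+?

Sc3+: 18 e⁻, Z=21, La3+: 54 e⁻, Z=57, Ba2+: 54 e⁻, Z=56, Cs+: 54 e⁻, Z=55, I-: 54 e⁻, Z=53. Sc3+ < La3+ (same group, period 4 vs 6); La3+ < Ba2+ (both 54 e⁻, Z=57>56); Ba2+ < Cs+ (isoelectronic, higher Z=56 is smaller); Cs+ < I- (both 54 e⁻, Z=55>53).
Placing each against La3+: smaller — Sc3+; larger — Ba2+, Cs+, I-. Count: 3.

3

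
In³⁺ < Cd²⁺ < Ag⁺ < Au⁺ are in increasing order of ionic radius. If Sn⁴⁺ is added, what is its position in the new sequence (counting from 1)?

Tabulating Z and e⁻: Sn⁴⁺ (Z=50, 46 e⁻), In³⁺ (Z=49, 46 e⁻), Cd²⁺ (Z=48, 46 e⁻), Ag⁺ (Z=47, 46 e⁻), Au⁺ (Z=79, 78 e⁻). Sn⁴⁺ < In³⁺ (both 46 e⁻, Z=50>49); In³⁺ < Cd²⁺ (both 46 e⁻, Z=49>48); Cd²⁺ < Ag⁺ (isoelectronic, higher Z=48 is smaller); Ag⁺ < Au⁺ (same group, period 5 vs 6).
Putting Sn⁴⁺ in gives Sn⁴⁺ < In³⁺ < Cd²⁺ < Ag⁺ < Au⁺; it lands at slot 1.

1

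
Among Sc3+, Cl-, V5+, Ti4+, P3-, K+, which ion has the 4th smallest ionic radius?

Isoelectronic series (18 e⁻ each). Size is set by nuclear charge: more protons means a smaller ion. V5+ (Z=23), Ti4+ (Z=22), Sc3+ (Z=21), K+ (Z=19), Cl- (Z=17), P3- (Z=15).
Ordering: V5+ < Ti4+ < Sc3+ < K+ < Cl- < P3-. The 4th smallest is K+.

K+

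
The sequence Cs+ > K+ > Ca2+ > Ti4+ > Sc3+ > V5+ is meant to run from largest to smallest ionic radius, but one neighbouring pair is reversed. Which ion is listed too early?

Ti4+

Scanning neighbour by neighbour, only Ti4+/Sc3+ violates a trend: Ti4+ and Sc3+ share 18 electrons; the higher nuclear charge on Ti (Z=22) contracts it more, so Ti4+ < Sc3+. That makes Ti4+ the one sitting a position early relative to where it belongs.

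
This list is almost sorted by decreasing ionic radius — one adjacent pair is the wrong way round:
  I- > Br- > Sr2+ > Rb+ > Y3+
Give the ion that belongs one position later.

The pair Sr2+, Rb+ is the wrong way round — Sr2+ and Rb+ share 36 electrons; the higher nuclear charge on Sr (Z=38) contracts it more, so Sr2+ < Rb+. All other adjacent pairs agree with periodic trends, so Sr2+ is the misplaced ion.

Sr2+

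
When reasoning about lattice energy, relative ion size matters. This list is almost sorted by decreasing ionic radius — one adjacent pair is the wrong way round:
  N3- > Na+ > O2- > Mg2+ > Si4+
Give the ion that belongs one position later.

Na+

Check each adjacent pair. Na+ and O2- are reversed: Na+ and O2- share 10 electrons; the higher nuclear charge on Na (Z=11) contracts it more, so Na+ < O2-. No other neighbouring pair contradicts the periodic trends, so Na+ is the ion listed too early.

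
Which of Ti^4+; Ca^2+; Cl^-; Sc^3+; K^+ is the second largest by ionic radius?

Isoelectronic series (18 e⁻ each). Size is set by nuclear charge: more protons means a smaller ion. Ti^4+ (Z=22), Sc^3+ (Z=21), Ca^2+ (Z=20), K^+ (Z=19), Cl^- (Z=17).
Full ascending order: Ti^4+ < Sc^3+ < Ca^2+ < K^+ < Cl^-. Counting from the largest, position 2 is K^+.

K^+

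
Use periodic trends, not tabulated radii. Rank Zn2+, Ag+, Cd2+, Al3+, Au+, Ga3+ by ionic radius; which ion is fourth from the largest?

Zn2+

Electron counts and nuclear charges: Al3+ (Z=13, 10 e⁻), Ga3+ (Z=31, 28 e⁻), Zn2+ (Z=30, 28 e⁻), Cd2+ (Z=48, 46 e⁻), Ag+ (Z=47, 46 e⁻), Au+ (Z=79, 78 e⁻). Al3+ < Ga3+ (same group, 1 shell fewer); Ga3+ < Zn2+ (isoelectronic, higher Z=31 is smaller); Zn2+ < Cd2+ (same group, period 4 vs 5); Cd2+ < Ag+ (isoelectronic, higher Z=48 is smaller); Ag+ < Au+ (same group, period 5 vs 6).
Ordering: Al3+ < Ga3+ < Zn2+ < Cd2+ < Ag+ < Au+. The fourth largest is Zn2+.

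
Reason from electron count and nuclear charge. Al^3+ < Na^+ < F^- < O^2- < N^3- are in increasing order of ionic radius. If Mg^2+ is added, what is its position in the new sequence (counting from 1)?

2

Each ion has 10 electrons. The ranking follows nuclear charge in reverse — greater Z gives a smaller radius. Al^3+ (Z=13), Mg^2+ (Z=12), Na^+ (Z=11), F^- (Z=9), O^2- (Z=8), N^3- (Z=7).
The complete sequence is Al^3+ < Mg^2+ < Na^+ < F^- < O^2- < N^3-. Mg^2+ sits at position 2.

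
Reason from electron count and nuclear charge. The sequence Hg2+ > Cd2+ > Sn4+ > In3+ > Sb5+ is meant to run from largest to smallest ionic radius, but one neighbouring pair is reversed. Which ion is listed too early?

Check each adjacent pair. Sn4+ and In3+ are reversed: Sn4+ and In3+ share 46 electrons; the higher nuclear charge on Sn (Z=50) contracts it more, so Sn4+ < In3+. No other neighbouring pair contradicts the periodic trends, so Sn4+ is the ion listed too early.

Sn4+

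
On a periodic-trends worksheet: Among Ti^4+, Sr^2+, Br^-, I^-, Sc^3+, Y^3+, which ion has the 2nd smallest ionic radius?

Sc^3+

Tabulating Z and e⁻: Ti^4+: 18 e⁻, Z=22, Sc^3+: 18 e⁻, Z=21, Y^3+: 36 e⁻, Z=39, Sr^2+: 36 e⁻, Z=38, Br^-: 36 e⁻, Z=35, I^-: 54 e⁻, Z=53. Ti^4+ < Sc^3+ (isoelectronic, higher Z=22 is smaller); Sc^3+ < Y^3+ (same group, period 4 vs 5); Y^3+ < Sr^2+ (isoelectronic, higher Z=39 is smaller); Sr^2+ < Br^- (both 36 e⁻, Z=38>35); Br^- < I^- (same group, 1 shell fewer).
So the order is Ti^4+ < Sc^3+ < Y^3+ < Sr^2+ < Br^- < I^-; the 2nd-smallest ion is Sc^3+.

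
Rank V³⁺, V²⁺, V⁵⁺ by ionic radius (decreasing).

V²⁺ > V³⁺ > V⁵⁺

For a single element, ionic radius drops as positive charge rises — V⁵⁺ < V²⁺.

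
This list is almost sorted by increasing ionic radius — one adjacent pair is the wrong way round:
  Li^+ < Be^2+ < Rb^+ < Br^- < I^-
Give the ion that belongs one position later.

Li^+

The pair Li^+, Be^2+ is the wrong way round — Be^2+ and Li^+ share 2 electrons; the higher nuclear charge on Be (Z=4) contracts it more, so Be^2+ < Li^+. All other adjacent pairs agree with periodic trends, so Li^+ is the misplaced ion.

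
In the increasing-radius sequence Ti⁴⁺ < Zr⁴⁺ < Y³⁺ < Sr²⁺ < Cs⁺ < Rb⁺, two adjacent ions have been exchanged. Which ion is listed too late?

Rb⁺

Compare adjacent ions: both in group 1 with the same charge; Rb⁺ (period 5) has the smaller radius — yet in this increasing list Cs⁺ sits before Rb⁺. Nothing else is reversed, so Rb⁺ should move one place to the left.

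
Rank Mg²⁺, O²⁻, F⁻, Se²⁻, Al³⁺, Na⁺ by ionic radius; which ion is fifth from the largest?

Mg²⁺

Work out protons and electrons: Al³⁺ (Z=13, 10 e⁻), Mg²⁺ (Z=12, 10 e⁻), Na⁺ (Z=11, 10 e⁻), F⁻ (Z=9, 10 e⁻), O²⁻ (Z=8, 10 e⁻), Se²⁻ (Z=34, 36 e⁻). Al³⁺ < Mg²⁺ (isoelectronic, higher Z=13 is smaller); Mg²⁺ < Na⁺ (isoelectronic, higher Z=12 is smaller); Na⁺ < F⁻ (both 10 e⁻, Z=11>9); F⁻ < O²⁻ (isoelectronic, higher Z=9 is smaller); O²⁻ < Se²⁻ (same group, period 2 vs 4).
Ordering: Al³⁺ < Mg²⁺ < Na⁺ < F⁻ < O²⁻ < Se²⁻. The fifth largest is Mg²⁺.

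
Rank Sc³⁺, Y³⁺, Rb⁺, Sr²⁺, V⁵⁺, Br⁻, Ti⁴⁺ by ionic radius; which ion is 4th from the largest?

Y³⁺

V⁵⁺ (Z=23, 18 e⁻), Ti⁴⁺ (Z=22, 18 e⁻), Sc³⁺ (Z=21, 18 e⁻), Y³⁺ (Z=39, 36 e⁻), Sr²⁺ (Z=38, 36 e⁻), Rb⁺ (Z=37, 36 e⁻), Br⁻ (Z=35, 36 e⁻). V⁵⁺ < Ti⁴⁺ (both 18 e⁻, Z=23>22); Ti⁴⁺ < Sc³⁺ (isoelectronic, higher Z=22 is smaller); Sc³⁺ < Y³⁺ (same group, period 4 vs 5); Y³⁺ < Sr²⁺ (isoelectronic, higher Z=39 is smaller); Sr²⁺ < Rb⁺ (both 36 e⁻, Z=38>37); Rb⁺ < Br⁻ (both 36 e⁻, Z=37>35).
Full ascending order: V⁵⁺ < Ti⁴⁺ < Sc³⁺ < Y³⁺ < Sr²⁺ < Rb⁺ < Br⁻. Counting from the largest, position 4 is Y³⁺.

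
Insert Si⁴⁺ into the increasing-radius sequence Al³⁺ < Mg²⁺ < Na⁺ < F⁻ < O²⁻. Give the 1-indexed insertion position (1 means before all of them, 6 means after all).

Each ion has 10 electrons. The ranking follows nuclear charge in reverse — greater Z gives a smaller radius. Si⁴⁺ (Z=14), Al³⁺ (Z=13), Mg²⁺ (Z=12), Na⁺ (Z=11), F⁻ (Z=9), O²⁻ (Z=8).
Putting Si⁴⁺ in gives Si⁴⁺ < Al³⁺ < Mg²⁺ < Na⁺ < F⁻ < O²⁻; it lands at slot 1.

1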